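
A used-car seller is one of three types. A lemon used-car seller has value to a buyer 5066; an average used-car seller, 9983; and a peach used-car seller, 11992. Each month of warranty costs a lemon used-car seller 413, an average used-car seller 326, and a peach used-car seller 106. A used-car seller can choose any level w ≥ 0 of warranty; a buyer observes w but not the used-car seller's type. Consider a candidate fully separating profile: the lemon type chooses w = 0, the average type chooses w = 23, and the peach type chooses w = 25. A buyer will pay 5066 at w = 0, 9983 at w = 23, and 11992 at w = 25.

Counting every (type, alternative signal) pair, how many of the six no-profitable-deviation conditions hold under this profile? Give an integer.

4

Peach (own payoff 11992 − 106×25 = 9342): to w=0 gives 5066 → no gain ✓; to w=23 gives 9983 − 106×23 = 7545 → no gain ✓.
Lemon (own payoff 5066): to w=23 gives 9983 − 413×23 = 484 → no gain ✓; to w=25 gives 11992 − 413×25 = 1667 → no gain ✓.
Average (own payoff 9983 − 326×23 = 2485): to w=0 gives 5066 → profitable ✗; to w=25 gives 11992 − 326×25 = 3842 → profitable ✗.
4 of the 6 constraints hold; not an equilibrium.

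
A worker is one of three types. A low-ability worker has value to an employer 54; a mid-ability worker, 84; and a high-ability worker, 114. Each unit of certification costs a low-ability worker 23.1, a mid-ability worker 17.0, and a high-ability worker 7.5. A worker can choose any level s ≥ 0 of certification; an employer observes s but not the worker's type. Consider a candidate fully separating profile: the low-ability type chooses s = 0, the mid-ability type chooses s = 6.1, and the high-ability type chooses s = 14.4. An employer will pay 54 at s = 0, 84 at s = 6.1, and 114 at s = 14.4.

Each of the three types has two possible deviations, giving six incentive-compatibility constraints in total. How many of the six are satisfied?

3

Mid-ability (own payoff 84 − 17.0×6.1 = -19.7): to s=0 gives 54 → profitable ✗; to s=14.4 gives 114 − 17.0×14.4 = -130.8 → no gain ✓.
Low-ability (own payoff 54): to s=6.1 gives 84 − 23.1×6.1 = -56.91 → no gain ✓; to s=14.4 gives 114 − 23.1×14.4 = -218.64 → no gain ✓.
High-ability (own payoff 114 − 7.5×14.4 = 6): to s=0 gives 54 → profitable ✗; to s=6.1 gives 84 − 7.5×6.1 = 38.25 → profitable ✗.
3 of the 6 constraints hold; not an equilibrium.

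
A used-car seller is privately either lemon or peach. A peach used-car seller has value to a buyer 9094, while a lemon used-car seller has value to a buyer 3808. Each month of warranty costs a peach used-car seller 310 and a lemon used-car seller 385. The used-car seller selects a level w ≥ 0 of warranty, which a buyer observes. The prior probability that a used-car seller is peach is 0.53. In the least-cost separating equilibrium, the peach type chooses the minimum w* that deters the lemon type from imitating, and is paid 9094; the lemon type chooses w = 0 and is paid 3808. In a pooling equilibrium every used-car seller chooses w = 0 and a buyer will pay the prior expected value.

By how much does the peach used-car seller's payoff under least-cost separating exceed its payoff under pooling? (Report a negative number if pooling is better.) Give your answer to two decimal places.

Least-cost separating signal: w* solves 3808 = 9094 − 385·w*, so w* = (9094 − 3808)/385 ≈ 13.7299.
Peach type's separating payoff: 9094 − 310 × w* = 9094 − 310 × (9094 − 3808)/385 = 9094 − 1638660/385 ≈ 4837.7403.
Pooling payoff: 0.53 × 9094 + 0.47 × 3808 = 6609.58.
Difference: 4837.7403 − 6609.58 = -1771.8397, i.e. -1771.84 to two decimal places.
The peach type would prefer the pooling outcome.

-1771.84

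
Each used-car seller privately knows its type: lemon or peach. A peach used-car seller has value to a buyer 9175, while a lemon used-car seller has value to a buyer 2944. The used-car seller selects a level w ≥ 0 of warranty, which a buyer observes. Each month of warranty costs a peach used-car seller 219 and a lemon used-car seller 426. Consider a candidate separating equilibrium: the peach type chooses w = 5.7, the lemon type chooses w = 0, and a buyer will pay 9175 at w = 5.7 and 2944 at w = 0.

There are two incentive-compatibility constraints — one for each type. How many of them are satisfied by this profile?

Peach type: signal → 9175 − 219 × 5.7 = 7926.7; deviate to 0 → 2944. IC holds (7926.7 ≥ 2944).
Lemon type: stay at 0 → 2944; mimic → 9175 − 426 × 5.7 = 6746.8. IC fails (2944 < 6746.8).
1 of 2 constraints hold, so this profile is not an equilibrium.

1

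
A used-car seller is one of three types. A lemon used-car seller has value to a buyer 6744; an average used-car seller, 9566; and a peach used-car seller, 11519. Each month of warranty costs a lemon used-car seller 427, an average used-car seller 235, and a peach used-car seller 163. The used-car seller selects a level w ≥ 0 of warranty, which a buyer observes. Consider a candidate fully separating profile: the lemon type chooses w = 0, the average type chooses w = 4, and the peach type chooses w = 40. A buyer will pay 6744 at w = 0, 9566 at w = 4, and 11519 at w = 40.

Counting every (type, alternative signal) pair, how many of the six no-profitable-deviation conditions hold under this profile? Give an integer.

3

Peach (own payoff 11519 − 163×40 = 4999): to w=0 gives 6744 → profitable ✗; to w=4 gives 9566 − 163×4 = 8914 → profitable ✗.
Lemon (own payoff 6744): to w=4 gives 9566 − 427×4 = 7858 → profitable ✗; to w=40 gives 11519 − 427×40 = -5561 → no gain ✓.
Average (own payoff 9566 − 235×4 = 8626): to w=0 gives 6744 → no gain ✓; to w=40 gives 11519 − 235×40 = 2119 → no gain ✓.
3 of the 6 constraints hold; not an equilibrium.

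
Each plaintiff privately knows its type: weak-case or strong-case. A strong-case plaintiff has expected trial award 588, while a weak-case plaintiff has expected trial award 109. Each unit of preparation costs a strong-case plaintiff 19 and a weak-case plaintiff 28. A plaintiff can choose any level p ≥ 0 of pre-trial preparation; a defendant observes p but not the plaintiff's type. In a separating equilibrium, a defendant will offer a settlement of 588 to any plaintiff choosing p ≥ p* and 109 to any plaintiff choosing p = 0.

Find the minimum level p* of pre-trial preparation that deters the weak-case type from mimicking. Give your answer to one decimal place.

17.1

A weak-case plaintiff choosing p = 0 receives 109.
Imitating at p* instead would pay 588 at cost 28·p*, netting 588 − 28·p*.
Indifference: 109 = 588 − 28·p*, so p* = (588 − 109) / 28 ≈ 17.1.
At p* the weak-case type's incentive constraint just binds; the strong-case type strictly prefers p* since its per-unit cost is lower.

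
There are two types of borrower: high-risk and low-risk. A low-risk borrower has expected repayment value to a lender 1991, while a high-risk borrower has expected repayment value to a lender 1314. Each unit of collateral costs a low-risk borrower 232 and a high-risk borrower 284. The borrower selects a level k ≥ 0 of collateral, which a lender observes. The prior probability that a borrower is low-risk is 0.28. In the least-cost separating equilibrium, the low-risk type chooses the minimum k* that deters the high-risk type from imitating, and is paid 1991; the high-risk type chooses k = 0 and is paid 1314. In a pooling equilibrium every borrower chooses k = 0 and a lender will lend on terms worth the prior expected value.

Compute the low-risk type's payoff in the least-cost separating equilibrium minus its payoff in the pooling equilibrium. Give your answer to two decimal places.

Least-cost separating signal: k* solves 1314 = 1991 − 284·k*, so k* = (1991 − 1314)/284 ≈ 2.3838.
Low-risk type's separating payoff: 1991 − 232 × k* = 1991 − 232 × (1991 − 1314)/284 = 1991 − 157064/284 ≈ 1437.9577.
Pooling payoff: 0.28 × 1991 + 0.72 × 1314 = 1503.56.
Difference: 1437.9577 − 1503.56 = -65.6023, i.e. -65.60 to two decimal places.
The low-risk type would prefer the pooling outcome.

-65.60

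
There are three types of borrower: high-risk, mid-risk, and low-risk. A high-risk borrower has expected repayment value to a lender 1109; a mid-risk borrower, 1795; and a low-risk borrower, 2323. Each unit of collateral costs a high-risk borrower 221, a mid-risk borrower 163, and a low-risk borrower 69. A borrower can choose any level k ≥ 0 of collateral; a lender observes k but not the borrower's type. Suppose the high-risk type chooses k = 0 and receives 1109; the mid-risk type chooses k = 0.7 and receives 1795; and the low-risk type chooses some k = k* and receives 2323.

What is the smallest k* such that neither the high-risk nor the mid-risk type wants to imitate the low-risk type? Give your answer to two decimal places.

5.49

Mid-risk type (on-path payoff 1795 − 163×0.7 = 1680.9) won't mimic when 1680.9 ≥ 2323 − 163·k*, i.e. k* ≥ 3.94.
High-risk type (on-path payoff 1109) won't mimic when 1109 ≥ 2323 − 221·k*, i.e. k* ≥ 5.49.
Both must hold, so k* = max(5.49, 3.94) = 5.49. The high-risk type's constraint binds.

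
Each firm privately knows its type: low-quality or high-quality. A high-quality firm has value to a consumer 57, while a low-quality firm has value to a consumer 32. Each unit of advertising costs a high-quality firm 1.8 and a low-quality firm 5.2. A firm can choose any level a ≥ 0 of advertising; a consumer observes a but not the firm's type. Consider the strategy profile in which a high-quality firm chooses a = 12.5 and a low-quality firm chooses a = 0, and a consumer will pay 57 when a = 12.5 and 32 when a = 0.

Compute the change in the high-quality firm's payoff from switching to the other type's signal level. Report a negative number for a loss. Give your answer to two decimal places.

-2.50

Playing a = 12.5 the high-quality firm receives 57 − 1.8 × 12.5 = 34.5.
Deviating to a = 0 yields 32 instead.
Gain from deviating: 32 − 34.5 = -2.50.
The gain is negative, so the high-quality type's incentive-compatibility constraint is satisfied.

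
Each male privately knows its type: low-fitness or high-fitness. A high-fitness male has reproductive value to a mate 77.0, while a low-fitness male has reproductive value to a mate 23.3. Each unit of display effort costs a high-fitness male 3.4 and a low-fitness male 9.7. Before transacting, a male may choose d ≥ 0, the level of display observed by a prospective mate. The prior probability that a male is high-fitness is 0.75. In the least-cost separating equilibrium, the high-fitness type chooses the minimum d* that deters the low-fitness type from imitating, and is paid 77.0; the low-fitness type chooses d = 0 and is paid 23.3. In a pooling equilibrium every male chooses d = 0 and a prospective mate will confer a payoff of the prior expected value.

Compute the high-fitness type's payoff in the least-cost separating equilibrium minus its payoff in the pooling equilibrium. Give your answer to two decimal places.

Least-cost separating signal: d* solves 23.3 = 77.0 − 9.7·d*, so d* = (77.0 − 23.3)/9.7 ≈ 5.5361.
High-fitness type's separating payoff: 77.0 − 3.4 × d* = 77.0 − 3.4 × (77.0 − 23.3)/9.7 = 77.0 − 182.58/9.7 ≈ 58.1773.
Pooling payoff: 0.75 × 77.0 + 0.25 × 23.3 = 63.575.
Difference: 58.1773 − 63.575 = -5.3977, i.e. -5.40 to two decimal places.
The high-fitness type would prefer the pooling outcome.

-5.40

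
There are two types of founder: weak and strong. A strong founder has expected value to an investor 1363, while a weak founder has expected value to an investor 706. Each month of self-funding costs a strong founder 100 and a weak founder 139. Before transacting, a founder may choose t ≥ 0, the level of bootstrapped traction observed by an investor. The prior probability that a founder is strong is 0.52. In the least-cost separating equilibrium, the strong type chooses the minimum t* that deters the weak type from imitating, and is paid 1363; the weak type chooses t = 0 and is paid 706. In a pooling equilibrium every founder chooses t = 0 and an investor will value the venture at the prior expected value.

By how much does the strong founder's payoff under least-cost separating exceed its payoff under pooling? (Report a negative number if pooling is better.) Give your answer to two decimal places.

-157.30

Least-cost separating signal: t* solves 706 = 1363 − 139·t*, so t* = (1363 − 706)/139 ≈ 4.7266.
Strong type's separating payoff: 1363 − 100 × t* = 1363 − 100 × (1363 − 706)/139 = 1363 − 65700/139 ≈ 890.3381.
Pooling payoff: 0.52 × 1363 + 0.48 × 706 = 1047.64.
Difference: 890.3381 − 1047.64 = -157.3019, i.e. -157.30 to two decimal places.
The strong type would prefer the pooling outcome.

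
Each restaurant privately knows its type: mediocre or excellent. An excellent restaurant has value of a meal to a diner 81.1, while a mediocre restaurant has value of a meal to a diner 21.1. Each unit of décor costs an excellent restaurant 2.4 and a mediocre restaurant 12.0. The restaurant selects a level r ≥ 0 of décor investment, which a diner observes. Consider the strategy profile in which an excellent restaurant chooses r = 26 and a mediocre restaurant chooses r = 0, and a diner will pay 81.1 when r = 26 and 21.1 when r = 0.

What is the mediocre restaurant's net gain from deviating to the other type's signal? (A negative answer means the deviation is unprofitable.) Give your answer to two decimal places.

Playing r = 0 the mediocre restaurant receives 21.1.
Deviating to r = 26 brings payment 81.1 at cost 12.0 × 26 = 312, netting -230.9.
Gain from deviating: -230.9 − 21.1 = -252.00.
The gain is negative, so the mediocre type's incentive-compatibility constraint is satisfied.

-252.00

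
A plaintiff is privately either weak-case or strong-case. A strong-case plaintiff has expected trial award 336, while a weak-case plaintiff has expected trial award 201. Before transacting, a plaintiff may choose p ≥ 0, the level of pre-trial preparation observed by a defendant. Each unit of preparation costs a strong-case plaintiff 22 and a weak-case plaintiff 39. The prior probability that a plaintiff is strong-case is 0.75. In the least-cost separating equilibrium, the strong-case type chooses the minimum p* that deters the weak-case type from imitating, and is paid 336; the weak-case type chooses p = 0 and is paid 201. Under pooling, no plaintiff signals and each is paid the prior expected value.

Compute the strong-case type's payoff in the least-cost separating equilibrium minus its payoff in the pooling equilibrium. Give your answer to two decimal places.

Least-cost separating signal: p* solves 201 = 336 − 39·p*, so p* = (336 − 201)/39 ≈ 3.4615.
Strong-case type's separating payoff: 336 − 22 × p* = 336 − 22 × (336 − 201)/39 = 336 − 2970/39 ≈ 259.8462.
Pooling payoff: 0.75 × 336 + 0.25 × 201 = 302.25.
Difference: 259.8462 − 302.25 = -42.4038, i.e. -42.40 to two decimal places.
The strong-case type would prefer the pooling outcome.

-42.40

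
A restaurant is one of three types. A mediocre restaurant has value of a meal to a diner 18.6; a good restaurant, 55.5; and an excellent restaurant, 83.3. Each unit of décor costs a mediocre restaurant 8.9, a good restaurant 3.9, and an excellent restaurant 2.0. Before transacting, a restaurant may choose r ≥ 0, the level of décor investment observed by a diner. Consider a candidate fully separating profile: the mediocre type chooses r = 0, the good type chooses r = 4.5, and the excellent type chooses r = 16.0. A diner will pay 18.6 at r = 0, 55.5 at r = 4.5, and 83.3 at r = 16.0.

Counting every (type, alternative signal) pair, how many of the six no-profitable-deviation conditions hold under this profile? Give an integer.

6

Excellent (own payoff 83.3 − 2.0×16.0 = 51.3): to r=0 gives 18.6 → no gain ✓; to r=4.5 gives 55.5 − 2.0×4.5 = 46.5 → no gain ✓.
Mediocre (own payoff 18.6): to r=4.5 gives 55.5 − 8.9×4.5 = 15.45 → no gain ✓; to r=16.0 gives 83.3 − 8.9×16.0 = -59.1 → no gain ✓.
Good (own payoff 55.5 − 3.9×4.5 = 37.95): to r=0 gives 18.6 → no gain ✓; to r=16.0 gives 83.3 − 3.9×16.0 = 20.9 → no gain ✓.
6 of the 6 constraints hold; this profile is a separating equilibrium.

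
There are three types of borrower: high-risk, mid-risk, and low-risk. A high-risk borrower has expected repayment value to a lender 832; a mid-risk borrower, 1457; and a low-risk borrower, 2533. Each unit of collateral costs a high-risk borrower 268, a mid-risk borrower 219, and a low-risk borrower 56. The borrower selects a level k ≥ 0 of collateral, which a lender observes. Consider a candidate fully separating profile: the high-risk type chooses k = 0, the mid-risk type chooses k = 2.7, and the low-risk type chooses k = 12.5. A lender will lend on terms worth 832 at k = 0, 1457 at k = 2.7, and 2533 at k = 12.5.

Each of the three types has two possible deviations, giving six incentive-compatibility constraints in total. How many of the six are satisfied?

6

High-risk (own payoff 832): to k=2.7 gives 1457 − 268×2.7 = 733.4 → no gain ✓; to k=12.5 gives 2533 − 268×12.5 = -817 → no gain ✓.
Mid-risk (own payoff 1457 − 219×2.7 = 865.7): to k=0 gives 832 → no gain ✓; to k=12.5 gives 2533 − 219×12.5 = -204.5 → no gain ✓.
Low-risk (own payoff 2533 − 56×12.5 = 1833): to k=0 gives 832 → no gain ✓; to k=2.7 gives 1457 − 56×2.7 = 1305.8 → no gain ✓.
6 of the 6 constraints hold; this profile is a separating equilibrium.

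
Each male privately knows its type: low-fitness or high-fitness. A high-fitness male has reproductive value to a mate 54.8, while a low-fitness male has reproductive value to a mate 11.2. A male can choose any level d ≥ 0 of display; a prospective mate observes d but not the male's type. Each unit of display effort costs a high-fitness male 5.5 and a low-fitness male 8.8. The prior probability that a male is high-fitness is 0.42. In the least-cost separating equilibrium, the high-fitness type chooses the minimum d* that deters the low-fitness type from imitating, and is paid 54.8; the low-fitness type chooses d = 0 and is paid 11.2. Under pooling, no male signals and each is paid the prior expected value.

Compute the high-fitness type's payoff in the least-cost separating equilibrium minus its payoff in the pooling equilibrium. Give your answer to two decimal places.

Least-cost separating signal: d* solves 11.2 = 54.8 − 8.8·d*, so d* = (54.8 − 11.2)/8.8 ≈ 4.9545.
High-fitness type's separating payoff: 54.8 − 5.5 × d* = 54.8 − 5.5 × (54.8 − 11.2)/8.8 = 54.8 − 239.8/8.8 = 27.55.
Pooling payoff: 0.42 × 54.8 + 0.58 × 11.2 = 29.512.
Difference: 27.55 − 29.512 = -1.962, i.e. -1.96 to two decimal places.
The high-fitness type would prefer the pooling outcome.

-1.96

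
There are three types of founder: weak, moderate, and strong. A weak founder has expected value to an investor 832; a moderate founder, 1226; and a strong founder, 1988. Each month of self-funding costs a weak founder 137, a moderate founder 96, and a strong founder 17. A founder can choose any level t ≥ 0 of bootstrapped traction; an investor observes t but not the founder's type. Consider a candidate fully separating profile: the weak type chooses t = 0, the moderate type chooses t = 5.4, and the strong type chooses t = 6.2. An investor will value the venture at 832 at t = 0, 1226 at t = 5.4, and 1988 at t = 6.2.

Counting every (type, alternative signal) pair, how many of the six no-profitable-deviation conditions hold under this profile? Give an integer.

3

Moderate (own payoff 1226 − 96×5.4 = 707.6): to t=0 gives 832 → profitable ✗; to t=6.2 gives 1988 − 96×6.2 = 1392.8 → profitable ✗.
Strong (own payoff 1988 − 17×6.2 = 1882.6): to t=0 gives 832 → no gain ✓; to t=5.4 gives 1226 − 17×5.4 = 1134.2 → no gain ✓.
Weak (own payoff 832): to t=5.4 gives 1226 − 137×5.4 = 486.2 → no gain ✓; to t=6.2 gives 1988 − 137×6.2 = 1138.6 → profitable ✗.
3 of the 6 constraints hold; not an equilibrium.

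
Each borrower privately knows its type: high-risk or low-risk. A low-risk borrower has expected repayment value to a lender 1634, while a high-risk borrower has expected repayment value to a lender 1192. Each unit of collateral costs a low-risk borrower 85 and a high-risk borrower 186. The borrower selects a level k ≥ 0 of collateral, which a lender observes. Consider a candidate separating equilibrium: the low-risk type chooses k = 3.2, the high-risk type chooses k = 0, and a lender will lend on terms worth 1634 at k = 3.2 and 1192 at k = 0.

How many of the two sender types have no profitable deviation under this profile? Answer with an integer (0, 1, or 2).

2

Low-risk type: signal → 1634 − 85 × 3.2 = 1362; deviate to 0 → 1192. IC holds (1362 ≥ 1192).
High-risk type: stay at 0 → 1192; mimic → 1634 − 186 × 3.2 = 1038.8. IC holds (1192 ≥ 1038.8).
2 of 2 constraints hold, so this is a separating equilibrium.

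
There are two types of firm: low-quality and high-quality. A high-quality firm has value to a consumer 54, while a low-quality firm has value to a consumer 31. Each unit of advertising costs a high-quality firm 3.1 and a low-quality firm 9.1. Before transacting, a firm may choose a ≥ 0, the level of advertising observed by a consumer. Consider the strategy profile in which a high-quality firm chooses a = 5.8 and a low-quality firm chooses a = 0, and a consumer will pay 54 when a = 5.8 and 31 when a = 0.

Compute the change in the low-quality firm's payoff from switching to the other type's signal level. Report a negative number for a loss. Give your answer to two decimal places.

Playing a = 0 the low-quality firm receives 31.
Deviating to a = 5.8 brings payment 54 at cost 9.1 × 5.8 = 52.78, netting 1.22.
Gain from deviating: 1.22 − 31 = -29.78.
The gain is negative, so the low-quality type's incentive-compatibility constraint is satisfied.

-29.78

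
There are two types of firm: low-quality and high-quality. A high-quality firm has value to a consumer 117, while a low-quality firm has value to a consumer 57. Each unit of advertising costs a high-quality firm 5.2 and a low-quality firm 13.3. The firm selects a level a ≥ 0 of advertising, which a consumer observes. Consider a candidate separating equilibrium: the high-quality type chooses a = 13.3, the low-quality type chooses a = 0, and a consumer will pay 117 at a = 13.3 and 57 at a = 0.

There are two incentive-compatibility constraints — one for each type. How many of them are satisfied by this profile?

1

Low-quality type: stay at 0 → 57; mimic → 117 − 13.3 × 13.3 = -59.89. IC holds (57 ≥ -59.89).
High-quality type: signal → 117 − 5.2 × 13.3 = 47.84; deviate to 0 → 57. IC fails (47.84 < 57).
1 of 2 constraints hold, so this profile is not an equilibrium.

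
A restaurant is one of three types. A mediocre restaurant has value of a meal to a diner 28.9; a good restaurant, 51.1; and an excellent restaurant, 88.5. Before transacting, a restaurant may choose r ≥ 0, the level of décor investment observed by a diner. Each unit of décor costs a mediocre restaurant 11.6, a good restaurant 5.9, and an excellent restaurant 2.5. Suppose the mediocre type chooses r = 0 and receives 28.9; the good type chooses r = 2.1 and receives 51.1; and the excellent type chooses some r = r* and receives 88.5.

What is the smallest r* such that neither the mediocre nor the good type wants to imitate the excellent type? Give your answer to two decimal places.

Mediocre type (on-path payoff 28.9) won't mimic when 28.9 ≥ 88.5 − 11.6·r*, i.e. r* ≥ 5.14.
Good type (on-path payoff 51.1 − 5.9×2.1 = 38.71) won't mimic when 38.71 ≥ 88.5 − 5.9·r*, i.e. r* ≥ 8.44.
Both must hold, so r* = max(5.14, 8.44) = 8.44. The good type's constraint binds.

8.44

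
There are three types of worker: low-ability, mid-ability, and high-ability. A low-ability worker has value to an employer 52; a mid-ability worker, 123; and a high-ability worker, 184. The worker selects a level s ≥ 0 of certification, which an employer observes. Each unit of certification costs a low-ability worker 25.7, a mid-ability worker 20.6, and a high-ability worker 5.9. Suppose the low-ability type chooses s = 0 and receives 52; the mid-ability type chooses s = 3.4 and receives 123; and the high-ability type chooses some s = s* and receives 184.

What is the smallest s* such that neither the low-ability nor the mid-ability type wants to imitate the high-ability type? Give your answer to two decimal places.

Low-ability type (on-path payoff 52) won't mimic when 52 ≥ 184 − 25.7·s*, i.e. s* ≥ 5.14.
Mid-ability type (on-path payoff 123 − 20.6×3.4 = 52.96) won't mimic when 52.96 ≥ 184 − 20.6·s*, i.e. s* ≥ 6.36.
Both must hold, so s* = max(5.14, 6.36) = 6.36. The mid-ability type's constraint binds.

6.36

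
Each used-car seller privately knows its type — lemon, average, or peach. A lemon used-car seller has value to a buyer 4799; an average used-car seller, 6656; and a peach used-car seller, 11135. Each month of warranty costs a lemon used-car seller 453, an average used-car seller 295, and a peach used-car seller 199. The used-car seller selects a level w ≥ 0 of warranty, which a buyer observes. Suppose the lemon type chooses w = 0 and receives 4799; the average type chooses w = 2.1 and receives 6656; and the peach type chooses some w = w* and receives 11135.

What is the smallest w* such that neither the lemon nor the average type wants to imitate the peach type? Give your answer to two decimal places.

17.28

Average type (on-path payoff 6656 − 295×2.1 = 6036.5) won't mimic when 6036.5 ≥ 11135 − 295·w*, i.e. w* ≥ 17.28.
Lemon type (on-path payoff 4799) won't mimic when 4799 ≥ 11135 − 453·w*, i.e. w* ≥ 13.99.
Both must hold, so w* = max(13.99, 17.28) = 17.28. The average type's constraint binds.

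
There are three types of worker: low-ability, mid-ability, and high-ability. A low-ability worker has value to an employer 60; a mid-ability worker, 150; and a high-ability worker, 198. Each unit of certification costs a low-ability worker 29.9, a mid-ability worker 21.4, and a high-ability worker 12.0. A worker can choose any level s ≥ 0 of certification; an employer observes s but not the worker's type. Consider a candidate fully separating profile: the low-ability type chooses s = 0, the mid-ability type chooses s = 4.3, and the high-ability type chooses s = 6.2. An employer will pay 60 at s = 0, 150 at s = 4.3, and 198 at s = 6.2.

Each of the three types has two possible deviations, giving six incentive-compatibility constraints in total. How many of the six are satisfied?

Low-ability (own payoff 60): to s=4.3 gives 150 − 29.9×4.3 = 21.43 → no gain ✓; to s=6.2 gives 198 − 29.9×6.2 = 12.62 → no gain ✓.
High-ability (own payoff 198 − 12.0×6.2 = 123.6): to s=0 gives 60 → no gain ✓; to s=4.3 gives 150 − 12.0×4.3 = 98.4 → no gain ✓.
Mid-ability (own payoff 150 − 21.4×4.3 = 57.98): to s=0 gives 60 → profitable ✗; to s=6.2 gives 198 − 21.4×6.2 = 65.32 → profitable ✗.
4 of the 6 constraints hold; not an equilibrium.

4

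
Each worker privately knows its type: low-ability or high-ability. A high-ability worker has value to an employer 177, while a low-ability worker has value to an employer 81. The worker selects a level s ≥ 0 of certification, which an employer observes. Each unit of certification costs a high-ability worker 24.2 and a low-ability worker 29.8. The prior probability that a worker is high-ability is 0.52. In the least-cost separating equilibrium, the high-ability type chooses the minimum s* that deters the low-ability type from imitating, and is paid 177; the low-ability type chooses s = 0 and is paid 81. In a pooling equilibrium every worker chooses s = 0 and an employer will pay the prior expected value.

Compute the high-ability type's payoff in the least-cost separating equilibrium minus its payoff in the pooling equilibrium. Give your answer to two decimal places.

-31.88

Least-cost separating signal: s* solves 81 = 177 − 29.8·s*, so s* = (177 − 81)/29.8 ≈ 3.2215.
High-ability type's separating payoff: 177 − 24.2 × s* = 177 − 24.2 × (177 − 81)/29.8 = 177 − 2323.2/29.8 ≈ 99.0403.
Pooling payoff: 0.52 × 177 + 0.48 × 81 = 130.92.
Difference: 99.0403 − 130.92 = -31.8797, i.e. -31.88 to two decimal places.
The high-ability type would prefer the pooling outcome.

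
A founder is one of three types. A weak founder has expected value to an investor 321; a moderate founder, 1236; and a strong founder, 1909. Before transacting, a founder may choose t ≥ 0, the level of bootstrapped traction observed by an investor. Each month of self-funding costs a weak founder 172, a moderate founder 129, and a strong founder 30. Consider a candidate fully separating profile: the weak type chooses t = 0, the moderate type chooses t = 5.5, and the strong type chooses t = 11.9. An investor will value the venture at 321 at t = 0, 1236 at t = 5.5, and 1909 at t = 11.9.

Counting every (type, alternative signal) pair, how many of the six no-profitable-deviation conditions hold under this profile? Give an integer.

6

Weak (own payoff 321): to t=5.5 gives 1236 − 172×5.5 = 290 → no gain ✓; to t=11.9 gives 1909 − 172×11.9 = -137.8 → no gain ✓.
Moderate (own payoff 1236 − 129×5.5 = 526.5): to t=0 gives 321 → no gain ✓; to t=11.9 gives 1909 − 129×11.9 = 373.9 → no gain ✓.
Strong (own payoff 1909 − 30×11.9 = 1552): to t=0 gives 321 → no gain ✓; to t=5.5 gives 1236 − 30×5.5 = 1071 → no gain ✓.
6 of the 6 constraints hold; this profile is a separating equilibrium.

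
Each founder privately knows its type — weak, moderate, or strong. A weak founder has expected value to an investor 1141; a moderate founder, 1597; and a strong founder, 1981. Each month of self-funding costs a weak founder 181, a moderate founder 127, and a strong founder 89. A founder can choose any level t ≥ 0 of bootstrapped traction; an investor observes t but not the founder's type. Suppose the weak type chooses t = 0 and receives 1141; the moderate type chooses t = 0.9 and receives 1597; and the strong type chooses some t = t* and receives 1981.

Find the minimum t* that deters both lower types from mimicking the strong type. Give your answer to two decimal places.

4.64

Moderate type (on-path payoff 1597 − 127×0.9 = 1482.7) won't mimic when 1482.7 ≥ 1981 − 127·t*, i.e. t* ≥ 3.92.
Weak type (on-path payoff 1141) won't mimic when 1141 ≥ 1981 − 181·t*, i.e. t* ≥ 4.64.
Both must hold, so t* = max(4.64, 3.92) = 4.64. The weak type's constraint binds.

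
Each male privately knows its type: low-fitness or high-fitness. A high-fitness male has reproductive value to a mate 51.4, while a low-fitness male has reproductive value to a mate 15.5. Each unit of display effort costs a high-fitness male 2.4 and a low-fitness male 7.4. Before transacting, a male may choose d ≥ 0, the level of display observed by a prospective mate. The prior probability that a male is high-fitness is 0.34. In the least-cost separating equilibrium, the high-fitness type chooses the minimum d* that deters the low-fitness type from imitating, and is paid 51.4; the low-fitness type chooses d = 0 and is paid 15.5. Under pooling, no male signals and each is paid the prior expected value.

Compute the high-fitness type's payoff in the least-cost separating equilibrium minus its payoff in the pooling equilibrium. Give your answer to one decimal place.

Least-cost separating signal: d* solves 15.5 = 51.4 − 7.4·d*, so d* = (51.4 − 15.5)/7.4 ≈ 4.8514.
High-fitness type's separating payoff: 51.4 − 2.4 × d* = 51.4 − 2.4 × (51.4 − 15.5)/7.4 = 51.4 − 86.16/7.4 ≈ 39.757.
Pooling payoff: 0.34 × 51.4 + 0.66 × 15.5 = 27.706.
Difference: 39.757 − 27.706 = 12.051, i.e. 12.1 to one decimal place.
The high-fitness type prefers to separate.

12.1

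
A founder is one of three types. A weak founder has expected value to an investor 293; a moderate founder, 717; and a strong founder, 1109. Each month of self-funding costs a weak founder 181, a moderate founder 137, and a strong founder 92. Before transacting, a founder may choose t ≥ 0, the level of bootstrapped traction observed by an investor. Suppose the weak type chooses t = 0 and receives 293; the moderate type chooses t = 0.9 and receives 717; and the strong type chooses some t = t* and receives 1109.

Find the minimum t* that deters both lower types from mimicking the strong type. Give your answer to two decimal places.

Moderate type (on-path payoff 717 − 137×0.9 = 593.7) won't mimic when 593.7 ≥ 1109 − 137·t*, i.e. t* ≥ 3.76.
Weak type (on-path payoff 293) won't mimic when 293 ≥ 1109 − 181·t*, i.e. t* ≥ 4.51.
Both must hold, so t* = max(4.51, 3.76) = 4.51. The weak type's constraint binds.

4.51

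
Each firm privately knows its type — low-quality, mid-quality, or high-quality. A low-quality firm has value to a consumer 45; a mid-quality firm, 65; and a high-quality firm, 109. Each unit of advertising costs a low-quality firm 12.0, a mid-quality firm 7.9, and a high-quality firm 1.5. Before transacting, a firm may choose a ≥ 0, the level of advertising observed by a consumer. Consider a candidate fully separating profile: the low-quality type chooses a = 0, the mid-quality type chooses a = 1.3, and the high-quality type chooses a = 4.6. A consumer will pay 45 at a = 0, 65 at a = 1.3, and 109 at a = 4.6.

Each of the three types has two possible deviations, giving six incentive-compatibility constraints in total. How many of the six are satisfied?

3

Low-quality (own payoff 45): to a=1.3 gives 65 − 12.0×1.3 = 49.4 → profitable ✗; to a=4.6 gives 109 − 12.0×4.6 = 53.8 → profitable ✗.
Mid-quality (own payoff 65 − 7.9×1.3 = 54.73): to a=0 gives 45 → no gain ✓; to a=4.6 gives 109 − 7.9×4.6 = 72.66 → profitable ✗.
High-quality (own payoff 109 − 1.5×4.6 = 102.1): to a=0 gives 45 → no gain ✓; to a=1.3 gives 65 − 1.5×1.3 = 63.05 → no gain ✓.
3 of the 6 constraints hold; not an equilibrium.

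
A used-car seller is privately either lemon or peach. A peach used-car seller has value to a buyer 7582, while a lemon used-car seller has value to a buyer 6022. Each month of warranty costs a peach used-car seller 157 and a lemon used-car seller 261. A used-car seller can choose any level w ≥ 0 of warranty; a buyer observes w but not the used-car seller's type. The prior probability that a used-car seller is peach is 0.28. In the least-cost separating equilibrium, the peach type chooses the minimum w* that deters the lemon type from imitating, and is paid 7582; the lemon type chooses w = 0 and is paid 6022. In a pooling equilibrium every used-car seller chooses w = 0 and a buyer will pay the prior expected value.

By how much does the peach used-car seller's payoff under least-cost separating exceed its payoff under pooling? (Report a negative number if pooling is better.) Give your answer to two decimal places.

184.81

Least-cost separating signal: w* solves 6022 = 7582 − 261·w*, so w* = (7582 − 6022)/261 ≈ 5.9770.
Peach type's separating payoff: 7582 − 157 × w* = 7582 − 157 × (7582 − 6022)/261 = 7582 − 244920/261 ≈ 6643.6092.
Pooling payoff: 0.28 × 7582 + 0.72 × 6022 = 6458.8.
Difference: 6643.6092 − 6458.8 = 184.8092, i.e. 184.81 to two decimal places.
The peach type prefers to separate.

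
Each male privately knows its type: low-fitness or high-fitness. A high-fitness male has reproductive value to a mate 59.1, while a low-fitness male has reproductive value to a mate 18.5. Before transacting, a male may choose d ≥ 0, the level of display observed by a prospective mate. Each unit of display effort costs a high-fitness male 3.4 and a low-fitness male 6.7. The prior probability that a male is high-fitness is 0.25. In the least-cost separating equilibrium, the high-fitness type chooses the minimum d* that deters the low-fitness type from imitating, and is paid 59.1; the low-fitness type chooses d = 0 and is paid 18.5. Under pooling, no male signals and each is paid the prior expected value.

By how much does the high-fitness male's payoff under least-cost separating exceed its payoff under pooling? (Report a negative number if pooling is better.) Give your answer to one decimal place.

9.8

Least-cost separating signal: d* solves 18.5 = 59.1 − 6.7·d*, so d* = (59.1 − 18.5)/6.7 ≈ 6.0597.
High-fitness type's separating payoff: 59.1 − 3.4 × d* = 59.1 − 3.4 × (59.1 − 18.5)/6.7 = 59.1 − 138.04/6.7 ≈ 38.497.
Pooling payoff: 0.25 × 59.1 + 0.75 × 18.5 = 28.65.
Difference: 38.497 − 28.65 = 9.847, i.e. 9.8 to one decimal place.
The high-fitness type prefers to separate.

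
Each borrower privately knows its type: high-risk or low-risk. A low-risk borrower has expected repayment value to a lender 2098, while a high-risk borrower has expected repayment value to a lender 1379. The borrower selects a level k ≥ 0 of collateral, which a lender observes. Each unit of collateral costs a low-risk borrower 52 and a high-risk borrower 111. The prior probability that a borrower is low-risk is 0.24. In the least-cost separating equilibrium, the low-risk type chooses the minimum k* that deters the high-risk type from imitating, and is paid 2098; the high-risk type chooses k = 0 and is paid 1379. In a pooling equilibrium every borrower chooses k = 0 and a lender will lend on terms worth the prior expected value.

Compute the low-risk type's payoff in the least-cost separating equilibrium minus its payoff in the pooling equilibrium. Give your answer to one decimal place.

Least-cost separating signal: k* solves 1379 = 2098 − 111·k*, so k* = (2098 − 1379)/111 ≈ 6.4775.
Low-risk type's separating payoff: 2098 − 52 × k* = 2098 − 52 × (2098 − 1379)/111 = 2098 − 37388/111 ≈ 1761.171.
Pooling payoff: 0.24 × 2098 + 0.76 × 1379 = 1551.56.
Difference: 1761.171 − 1551.56 = 209.611, i.e. 209.6 to one decimal place.
The low-risk type prefers to separate.

209.6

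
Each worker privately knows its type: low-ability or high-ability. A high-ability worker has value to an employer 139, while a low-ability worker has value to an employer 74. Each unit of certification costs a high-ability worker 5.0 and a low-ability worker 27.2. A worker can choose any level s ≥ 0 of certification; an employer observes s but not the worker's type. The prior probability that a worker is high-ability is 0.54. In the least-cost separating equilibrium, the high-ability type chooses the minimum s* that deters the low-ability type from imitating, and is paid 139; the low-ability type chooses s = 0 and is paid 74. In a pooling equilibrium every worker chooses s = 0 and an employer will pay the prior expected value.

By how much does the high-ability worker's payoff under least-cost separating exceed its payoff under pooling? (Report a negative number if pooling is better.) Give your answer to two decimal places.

17.95

Least-cost separating signal: s* solves 74 = 139 − 27.2·s*, so s* = (139 − 74)/27.2 ≈ 2.3897.
High-ability type's separating payoff: 139 − 5.0 × s* = 139 − 5.0 × (139 − 74)/27.2 = 139 − 325/27.2 ≈ 127.0515.
Pooling payoff: 0.54 × 139 + 0.46 × 74 = 109.1.
Difference: 127.0515 − 109.1 = 17.9515, i.e. 17.95 to two decimal places.
The high-ability type prefers to separate.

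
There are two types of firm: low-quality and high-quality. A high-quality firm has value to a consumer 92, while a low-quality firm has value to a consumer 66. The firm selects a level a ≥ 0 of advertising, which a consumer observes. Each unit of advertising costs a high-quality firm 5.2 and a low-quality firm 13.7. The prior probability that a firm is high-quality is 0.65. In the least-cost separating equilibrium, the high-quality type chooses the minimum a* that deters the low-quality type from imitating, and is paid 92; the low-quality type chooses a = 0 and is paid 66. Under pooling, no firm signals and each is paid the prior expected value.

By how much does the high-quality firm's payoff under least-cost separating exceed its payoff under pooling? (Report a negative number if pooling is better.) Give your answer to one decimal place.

-0.8

Least-cost separating signal: a* solves 66 = 92 − 13.7·a*, so a* = (92 − 66)/13.7 ≈ 1.8978.
High-quality type's separating payoff: 92 − 5.2 × a* = 92 − 5.2 × (92 − 66)/13.7 = 92 − 135.2/13.7 ≈ 82.131.
Pooling payoff: 0.65 × 92 + 0.35 × 66 = 82.9.
Difference: 82.131 − 82.9 = -0.769, i.e. -0.8 to one decimal place.
The high-quality type would prefer the pooling outcome.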